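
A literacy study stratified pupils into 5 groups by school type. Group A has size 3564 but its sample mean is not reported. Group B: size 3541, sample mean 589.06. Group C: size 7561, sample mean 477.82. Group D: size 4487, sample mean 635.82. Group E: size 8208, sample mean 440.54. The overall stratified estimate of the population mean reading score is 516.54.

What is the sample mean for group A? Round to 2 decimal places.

551.49

Σ Nₕx̄ₕ = N·μ, so 3564·x̄_A = 27361·516.54 − (3541·589.06 + 7561·477.82 + 4487·635.82 + 8208·440.54).
= 14133050.94 − 12167535.14 = 1965515.8.
x̄_A = 1965515.8 / 3564 = 551.4915... → 551.49.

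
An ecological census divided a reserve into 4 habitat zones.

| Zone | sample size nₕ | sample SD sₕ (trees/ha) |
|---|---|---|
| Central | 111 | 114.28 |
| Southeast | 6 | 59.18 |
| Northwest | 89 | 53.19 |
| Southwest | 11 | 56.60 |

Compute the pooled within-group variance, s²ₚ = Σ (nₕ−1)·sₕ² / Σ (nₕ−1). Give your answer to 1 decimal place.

Central: (111−1)·114.28² = 110·13059.9184 = 1436591.024
Southeast: (6−1)·59.18² = 5·3502.2724 = 17511.362
Northwest: (89−1)·53.19² = 88·2829.1761 = 248967.4968
Southwest: (11−1)·56.60² = 10·3203.56 = 32035.6
Numerator = 1735105.4828; denominator = Σ(nₕ−1) = 213.
s²ₚ = 1735105.4828/213 = 8146.035... → 8146.0.

8146.0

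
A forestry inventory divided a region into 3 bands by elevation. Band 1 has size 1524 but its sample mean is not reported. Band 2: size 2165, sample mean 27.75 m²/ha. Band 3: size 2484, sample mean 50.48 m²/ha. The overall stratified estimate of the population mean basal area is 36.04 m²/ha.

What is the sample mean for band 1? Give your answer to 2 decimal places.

24.28

Σ Nₕx̄ₕ = N·μ, so 1524·x̄_1 = 6173·36.04 − (2165·27.75 + 2484·50.48).
= 222474.92 − 185471.07 = 37003.85.
x̄_1 = 37003.85 / 1524 = 24.2807... → 24.28.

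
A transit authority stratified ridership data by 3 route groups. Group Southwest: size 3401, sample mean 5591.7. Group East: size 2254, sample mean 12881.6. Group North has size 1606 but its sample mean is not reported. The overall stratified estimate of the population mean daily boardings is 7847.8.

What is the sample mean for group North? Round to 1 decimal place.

Σ Nₕx̄ₕ = N·μ, so 1606·x̄_North = 7261·7847.8 − (3401·5591.7 + 2254·12881.6).
= 56982875.8 − 48052498.1 = 8930377.7.
x̄_North = 8930377.7 / 1606 = 5560.634... → 5560.6.

5560.6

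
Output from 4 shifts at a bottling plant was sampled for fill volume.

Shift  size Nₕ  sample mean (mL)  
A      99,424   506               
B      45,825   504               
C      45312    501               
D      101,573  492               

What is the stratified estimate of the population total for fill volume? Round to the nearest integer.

146079572

Estimate total by summing Nₕ·x̄ₕ over strata.
99424·506 + 45825·504 + 45312·501 + 101573·492 = 50308544 + 23095800 + 22701312 + 49973916 = 146079572.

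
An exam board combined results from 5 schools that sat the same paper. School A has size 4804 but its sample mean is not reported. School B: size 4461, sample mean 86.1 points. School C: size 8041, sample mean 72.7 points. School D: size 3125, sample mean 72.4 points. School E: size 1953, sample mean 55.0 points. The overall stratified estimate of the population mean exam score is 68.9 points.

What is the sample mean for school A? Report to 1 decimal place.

N = 4804 + 4461 + 8041 + 3125 + 1953 = 22384.
Overall total = μ·N = 68.9·22384 = 1542257.6.
Subtract the known strata: 4461·86.1 + 8041·72.7 + 3125·72.4 + 1953·55.0 = 1302337.8.
Remaining total for school A: 1542257.6 − 1302337.8 = 239919.8.
Divide by its size: 239919.8 / 4804 = 49.942... → 49.9.

49.9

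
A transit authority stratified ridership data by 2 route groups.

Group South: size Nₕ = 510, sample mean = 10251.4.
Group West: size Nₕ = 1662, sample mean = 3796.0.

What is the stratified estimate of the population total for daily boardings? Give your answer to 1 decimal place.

South: 510·10251.4 = 5228214
West: 1662·3796.0 = 6308952
τ̂ = Σ Nₕx̄ₕ = 11537166.0.

11537166.0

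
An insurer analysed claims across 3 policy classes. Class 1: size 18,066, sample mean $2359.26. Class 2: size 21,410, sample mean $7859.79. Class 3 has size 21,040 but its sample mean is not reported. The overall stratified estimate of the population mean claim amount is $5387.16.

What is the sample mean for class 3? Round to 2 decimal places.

N = 18066 + 21410 + 21040 = 60516.
Overall total = μ·N = 5387.16·60516 = 326009374.56.
Subtract the known strata: 18066·2359.26 + 21410·7859.79 = 210900495.06.
Remaining total for class 3: 326009374.56 − 210900495.06 = 115108879.5.
Divide by its size: 115108879.5 / 21040 = 5470.9543... → 5470.95.

5470.95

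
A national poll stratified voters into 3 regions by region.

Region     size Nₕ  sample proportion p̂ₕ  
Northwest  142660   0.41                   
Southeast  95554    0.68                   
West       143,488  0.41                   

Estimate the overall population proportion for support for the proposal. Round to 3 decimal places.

0.478

Wₕ = Nₕ/N with N = 381702: 0.3737, 0.2503, 0.3759.
p̂_st = 0.3737·0.41 + 0.2503·0.68 + 0.3759·0.41 ≈ 0.47759... → 0.478.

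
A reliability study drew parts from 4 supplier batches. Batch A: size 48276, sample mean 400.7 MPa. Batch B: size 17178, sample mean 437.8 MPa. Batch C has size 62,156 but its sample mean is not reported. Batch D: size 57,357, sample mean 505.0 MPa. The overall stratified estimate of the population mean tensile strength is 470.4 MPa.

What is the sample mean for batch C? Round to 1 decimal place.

501.6

Σ Nₕx̄ₕ = N·μ, so 62156·x̄_C = 184967·470.4 − (48276·400.7 + 17178·437.8 + 57357·505.0).
= 87008476.8 − 55830006.6 = 31178470.2.
x̄_C = 31178470.2 / 62156 = 501.616... → 501.6.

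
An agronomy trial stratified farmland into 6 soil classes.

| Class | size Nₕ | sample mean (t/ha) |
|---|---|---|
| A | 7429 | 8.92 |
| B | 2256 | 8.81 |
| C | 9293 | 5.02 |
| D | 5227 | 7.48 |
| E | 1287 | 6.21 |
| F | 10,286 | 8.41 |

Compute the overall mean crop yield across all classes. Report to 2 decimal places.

x̄_st = (Σ Nₕx̄ₕ) / (Σ Nₕ) = (7429·8.92 + 2256·8.81 + 9293·5.02 + 5227·7.48 + 1287·6.21 + 10286·8.41) / 35778
= 266388.39 / 35778 = 7.4456... → 7.45.

7.45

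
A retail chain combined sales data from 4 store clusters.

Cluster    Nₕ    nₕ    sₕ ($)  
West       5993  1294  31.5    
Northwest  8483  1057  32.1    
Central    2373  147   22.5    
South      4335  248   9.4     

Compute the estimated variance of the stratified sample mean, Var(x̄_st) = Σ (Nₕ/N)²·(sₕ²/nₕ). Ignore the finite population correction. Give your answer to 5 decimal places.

N = 21184; Wₕ = Nₕ/N.
cluster West: (5993/21184)²·31.5²/1294 = 0.06137047
cluster Northwest: (8483/21184)²·32.1²/1057 = 0.15632127
cluster Central: (2373/21184)²·22.5²/147 = 0.04321428
cluster South: (4335/21184)²·9.4²/248 = 0.01491991
Sum = 0.27582593 → 0.27583.

0.27583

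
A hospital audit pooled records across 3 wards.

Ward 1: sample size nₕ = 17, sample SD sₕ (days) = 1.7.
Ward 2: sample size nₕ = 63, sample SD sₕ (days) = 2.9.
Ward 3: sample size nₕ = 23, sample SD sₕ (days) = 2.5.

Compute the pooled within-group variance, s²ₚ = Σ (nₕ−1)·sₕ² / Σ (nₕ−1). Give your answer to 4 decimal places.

1: (17−1)·1.7² = 16·2.89 = 46.24
2: (63−1)·2.9² = 62·8.41 = 521.42
3: (23−1)·2.5² = 22·6.25 = 137.5
Numerator = 705.16; denominator = Σ(nₕ−1) = 100.
s²ₚ = 705.16/100 = 7.0516 → 7.0516.

7.0516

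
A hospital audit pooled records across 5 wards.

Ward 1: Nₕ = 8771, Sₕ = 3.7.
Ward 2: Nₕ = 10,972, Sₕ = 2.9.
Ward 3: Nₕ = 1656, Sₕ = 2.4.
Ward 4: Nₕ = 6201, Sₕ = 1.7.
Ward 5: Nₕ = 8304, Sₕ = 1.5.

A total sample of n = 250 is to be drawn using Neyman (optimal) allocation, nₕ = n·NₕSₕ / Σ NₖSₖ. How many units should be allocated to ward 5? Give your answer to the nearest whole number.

1: NₕSₕ = 8771·3.7 = 32452.7
2: NₕSₕ = 10972·2.9 = 31818.8
3: NₕSₕ = 1656·2.4 = 3974.4
4: NₕSₕ = 6201·1.7 = 10541.7
5: NₕSₕ = 8304·1.5 = 12456
Σ NₕSₕ = 91243.6.
n_5 = 250·12456/91243.6 = 34.128... → 34.

34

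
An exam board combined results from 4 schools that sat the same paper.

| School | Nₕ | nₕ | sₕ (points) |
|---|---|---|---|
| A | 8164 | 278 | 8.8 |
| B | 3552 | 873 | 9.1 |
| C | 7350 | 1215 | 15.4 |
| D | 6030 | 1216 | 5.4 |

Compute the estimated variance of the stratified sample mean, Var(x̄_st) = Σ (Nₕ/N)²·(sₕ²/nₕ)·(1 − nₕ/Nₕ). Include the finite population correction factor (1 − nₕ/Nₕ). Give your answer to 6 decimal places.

0.044989

N = 25096; Wₕ = Nₕ/N.
school A: (8164/25096)²·8.8²/278·(1 − 278/8164) = 0.028475497
school B: (3552/25096)²·9.1²/873·(1 − 873/3552) = 0.001433195
school C: (7350/25096)²·15.4²/1215·(1 − 1215/7350) = 0.013975201
school D: (6030/25096)²·5.4²/1216·(1 − 1216/6030) = 0.001105270
Sum = 0.044989162 → 0.044989.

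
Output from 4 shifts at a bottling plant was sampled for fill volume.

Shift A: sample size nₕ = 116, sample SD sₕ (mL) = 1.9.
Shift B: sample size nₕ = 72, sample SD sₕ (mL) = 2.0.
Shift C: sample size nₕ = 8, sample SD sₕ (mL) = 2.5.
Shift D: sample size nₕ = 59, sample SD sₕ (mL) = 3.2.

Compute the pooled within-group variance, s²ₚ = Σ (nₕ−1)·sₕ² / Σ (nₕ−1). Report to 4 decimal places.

5.3260

Degrees of freedom: 115 + 71 + 7 + 58 = 251.
Σ(nₕ−1)sₕ² = 115·3.61 + 71·4 + 7·6.25 + 58·10.24 = 1336.82.
s²ₚ = 1336.82 / 251 = 5.325976... → 5.3260.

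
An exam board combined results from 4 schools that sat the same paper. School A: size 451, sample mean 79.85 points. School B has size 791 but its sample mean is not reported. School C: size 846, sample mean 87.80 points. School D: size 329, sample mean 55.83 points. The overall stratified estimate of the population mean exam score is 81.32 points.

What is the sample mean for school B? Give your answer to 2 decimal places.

85.83

Σ Nₕx̄ₕ = N·μ, so 791·x̄_B = 2417·81.32 − (451·79.85 + 846·87.80 + 329·55.83).
= 196550.44 − 128659.22 = 67891.22.
x̄_B = 67891.22 / 791 = 85.8296... → 85.83.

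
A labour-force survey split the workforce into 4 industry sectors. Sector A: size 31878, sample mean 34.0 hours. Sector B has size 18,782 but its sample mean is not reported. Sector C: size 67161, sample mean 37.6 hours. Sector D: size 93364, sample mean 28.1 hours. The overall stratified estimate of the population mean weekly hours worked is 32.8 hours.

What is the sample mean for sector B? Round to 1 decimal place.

37.0

Σ Nₕx̄ₕ = N·μ, so 18782·x̄_B = 211185·32.8 − (31878·34.0 + 67161·37.6 + 93364·28.1).
= 6926868 − 6232634 = 694234.
x̄_B = 694234 / 18782 = 36.963... → 37.0.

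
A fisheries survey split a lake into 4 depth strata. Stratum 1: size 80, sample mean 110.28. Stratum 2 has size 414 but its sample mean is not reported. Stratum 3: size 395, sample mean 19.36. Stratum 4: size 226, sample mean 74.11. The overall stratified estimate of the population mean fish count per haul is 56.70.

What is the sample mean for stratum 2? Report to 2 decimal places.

72.47

N = 80 + 414 + 395 + 226 = 1115.
Overall total = μ·N = 56.70·1115 = 63220.5.
Subtract the known strata: 80·110.28 + 395·19.36 + 226·74.11 = 33218.46.
Remaining total for stratum 2: 63220.5 − 33218.46 = 30002.04.
Divide by its size: 30002.04 / 414 = 72.4687... → 72.47.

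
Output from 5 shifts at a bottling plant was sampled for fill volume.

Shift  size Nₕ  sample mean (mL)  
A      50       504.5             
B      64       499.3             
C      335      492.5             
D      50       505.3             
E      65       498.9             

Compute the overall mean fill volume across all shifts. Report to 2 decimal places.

496.21

N = 564; weights Wₕ = Nₕ/N = (0.0887, 0.1135, 0.5940, 0.0887, 0.1152).
x̄_st = Σ Wₕ·x̄ₕ = 0.0887·504.5 + 0.1135·499.3 + 0.5940·492.5 + 0.0887·505.3 + 0.1152·498.9 ≈ 496.2078...
→ 496.21.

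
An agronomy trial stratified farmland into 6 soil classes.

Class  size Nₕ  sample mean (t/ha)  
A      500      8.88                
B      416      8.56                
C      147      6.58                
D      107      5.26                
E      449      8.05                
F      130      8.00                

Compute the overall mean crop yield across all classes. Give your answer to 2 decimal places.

8.11

N = 500 + 416 + 147 + 107 + 449 + 130 = 1749.
Overall mean = Σ (Nₕ/N)·x̄ₕ — weight by population share, not a simple average.
Σ Nₕx̄ₕ = 500·8.88 + 416·8.56 + 147·6.58 + 107·5.26 + 449·8.05 + 130·8.00 = 4440 + 3560.96 + 967.26 + 562.82 + 3614.45 + 1040 = 14185.49.
Divide by N: 14185.49 / 1749 = 8.1106... → 8.11.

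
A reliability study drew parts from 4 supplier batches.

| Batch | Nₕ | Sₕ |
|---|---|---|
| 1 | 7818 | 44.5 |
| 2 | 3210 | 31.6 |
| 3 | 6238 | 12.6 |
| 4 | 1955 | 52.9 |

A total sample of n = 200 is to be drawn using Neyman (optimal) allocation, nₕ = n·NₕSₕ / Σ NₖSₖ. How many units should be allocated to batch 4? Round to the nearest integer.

Σ NₕSₕ = 7818·44.5 + 3210·31.6 + 6238·12.6 + 1955·52.9 = 631355.3.
Share for 4: 103419.5/631355.3 = 0.16381.
n_4 = 200 × 0.16381 = 32.761... → 33.

33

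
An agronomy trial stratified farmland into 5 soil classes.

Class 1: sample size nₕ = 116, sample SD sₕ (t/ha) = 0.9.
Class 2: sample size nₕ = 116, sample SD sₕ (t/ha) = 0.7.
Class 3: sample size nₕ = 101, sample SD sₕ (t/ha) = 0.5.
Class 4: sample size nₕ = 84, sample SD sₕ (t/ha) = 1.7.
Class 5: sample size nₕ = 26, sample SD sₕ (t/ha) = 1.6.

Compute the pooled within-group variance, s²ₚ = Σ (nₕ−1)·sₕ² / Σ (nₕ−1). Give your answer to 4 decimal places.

Degrees of freedom: 115 + 115 + 100 + 83 + 25 = 438.
Σ(nₕ−1)sₕ² = 115·0.81 + 115·0.49 + 100·0.25 + 83·2.89 + 25·2.56 = 478.37.
s²ₚ = 478.37 / 438 = 1.092169... → 1.0922.

1.0922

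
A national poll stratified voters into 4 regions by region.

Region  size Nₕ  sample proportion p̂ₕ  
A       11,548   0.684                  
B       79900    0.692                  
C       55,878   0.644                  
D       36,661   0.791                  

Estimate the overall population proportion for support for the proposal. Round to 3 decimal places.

Wₕ = Nₕ/N with N = 183987: 0.0628, 0.4343, 0.3037, 0.1993.
p̂_st = 0.0628·0.684 + 0.4343·0.692 + 0.3037·0.644 + 0.1993·0.791 ≈ 0.69665... → 0.697.

0.697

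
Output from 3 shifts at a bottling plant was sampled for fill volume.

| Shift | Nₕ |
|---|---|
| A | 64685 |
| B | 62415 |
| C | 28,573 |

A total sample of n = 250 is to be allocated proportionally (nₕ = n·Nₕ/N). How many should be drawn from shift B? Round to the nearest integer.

Share of shift B = 62415/155673 = 0.40094.
Allocate 250 × 0.40094 = 100.234... → 100.

100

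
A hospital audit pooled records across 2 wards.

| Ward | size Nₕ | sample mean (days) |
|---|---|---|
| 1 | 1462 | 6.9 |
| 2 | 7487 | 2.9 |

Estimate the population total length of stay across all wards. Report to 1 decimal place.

1: 1462·6.9 = 10087.8
2: 7487·2.9 = 21712.3
τ̂ = Σ Nₕx̄ₕ = 31800.1.

31800.1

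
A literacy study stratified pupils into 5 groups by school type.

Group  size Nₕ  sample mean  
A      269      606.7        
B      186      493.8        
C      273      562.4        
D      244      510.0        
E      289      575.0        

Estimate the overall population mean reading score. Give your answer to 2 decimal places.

N = 269 + 186 + 273 + 244 + 289 = 1261.
Weight each subgroup mean by Nₕ/N and sum.
Σ Nₕx̄ₕ = 269·606.7 + 186·493.8 + 273·562.4 + 244·510.0 + 289·575.0 = 163202.3 + 91846.8 + 153535.2 + 124440 + 166175 = 699199.3.
Divide by N: 699199.3 / 1261 = 554.4800... → 554.48.

554.48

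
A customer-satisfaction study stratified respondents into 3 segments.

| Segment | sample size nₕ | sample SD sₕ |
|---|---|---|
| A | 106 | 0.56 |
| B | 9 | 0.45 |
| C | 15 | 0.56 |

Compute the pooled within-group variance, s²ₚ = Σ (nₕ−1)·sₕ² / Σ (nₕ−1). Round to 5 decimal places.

Degrees of freedom: 105 + 8 + 14 = 127.
Σ(nₕ−1)sₕ² = 105·0.3136 + 8·0.2025 + 14·0.3136 = 38.9384.
s²ₚ = 38.9384 / 127 = 0.3066016... → 0.30660.

0.30660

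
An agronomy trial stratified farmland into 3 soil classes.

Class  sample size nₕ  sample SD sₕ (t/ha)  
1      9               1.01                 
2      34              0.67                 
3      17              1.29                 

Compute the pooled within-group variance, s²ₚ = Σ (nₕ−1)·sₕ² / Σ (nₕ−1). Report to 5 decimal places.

Degrees of freedom: 8 + 33 + 16 = 57.
Σ(nₕ−1)sₕ² = 8·1.0201 + 33·0.4489 + 16·1.6641 = 49.6001.
s²ₚ = 49.6001 / 57 = 0.8701772... → 0.87018.

0.87018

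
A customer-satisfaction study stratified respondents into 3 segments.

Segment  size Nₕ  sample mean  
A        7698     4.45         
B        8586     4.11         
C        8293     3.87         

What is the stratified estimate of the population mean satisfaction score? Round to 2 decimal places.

N = 7698 + 8586 + 8293 = 24577.
Weight each subgroup mean by Nₕ/N and sum.
Σ Nₕx̄ₕ = 7698·4.45 + 8586·4.11 + 8293·3.87 = 34256.1 + 35288.46 + 32093.91 = 101638.47.
Divide by N: 101638.47 / 24577 = 4.1355... → 4.14.

4.14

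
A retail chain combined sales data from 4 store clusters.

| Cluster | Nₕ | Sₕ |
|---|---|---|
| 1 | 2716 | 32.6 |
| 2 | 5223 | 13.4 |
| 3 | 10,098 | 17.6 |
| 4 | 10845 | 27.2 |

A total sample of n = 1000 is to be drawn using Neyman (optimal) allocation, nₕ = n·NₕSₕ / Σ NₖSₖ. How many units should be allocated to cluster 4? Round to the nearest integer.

467

1: NₕSₕ = 2716·32.6 = 88541.6
2: NₕSₕ = 5223·13.4 = 69988.2
3: NₕSₕ = 10098·17.6 = 177724.8
4: NₕSₕ = 10845·27.2 = 294984
Σ NₕSₕ = 631238.6.
n_4 = 1000·294984/631238.6 = 467.310... → 467.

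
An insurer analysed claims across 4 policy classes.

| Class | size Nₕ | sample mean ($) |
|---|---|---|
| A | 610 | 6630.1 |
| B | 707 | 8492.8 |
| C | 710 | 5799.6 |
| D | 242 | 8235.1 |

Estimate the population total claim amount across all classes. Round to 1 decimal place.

A: 610·6630.1 = 4044361
B: 707·8492.8 = 6004409.6
C: 710·5799.6 = 4117716
D: 242·8235.1 = 1992894.2
τ̂ = Σ Nₕx̄ₕ = 16159380.8.

16159380.8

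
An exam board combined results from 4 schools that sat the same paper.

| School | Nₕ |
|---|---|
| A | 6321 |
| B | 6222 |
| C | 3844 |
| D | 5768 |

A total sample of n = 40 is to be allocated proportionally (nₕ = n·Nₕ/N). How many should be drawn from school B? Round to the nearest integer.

N = 6321 + 6222 + 3844 + 5768 = 22155.
n_B = 40·6222/22155 = 11.234... → 11.

11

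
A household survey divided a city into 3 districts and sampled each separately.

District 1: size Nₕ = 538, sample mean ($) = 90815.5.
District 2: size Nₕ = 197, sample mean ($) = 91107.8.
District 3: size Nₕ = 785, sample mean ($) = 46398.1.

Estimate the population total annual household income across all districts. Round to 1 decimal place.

103229484.1

Estimate total by summing Nₕ·x̄ₕ over strata.
538·90815.5 + 197·91107.8 + 785·46398.1 = 48858739 + 17948236.6 + 36422508.5 = 103229484.1.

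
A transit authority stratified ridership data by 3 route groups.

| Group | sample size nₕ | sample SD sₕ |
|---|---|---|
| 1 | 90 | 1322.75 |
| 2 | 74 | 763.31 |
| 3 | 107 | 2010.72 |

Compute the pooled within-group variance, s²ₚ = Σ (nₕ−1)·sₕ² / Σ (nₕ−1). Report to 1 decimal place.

1: (90−1)·1322.75² = 89·1749667.5625 = 155720413.0625
2: (74−1)·763.31² = 73·582642.1561 = 42532877.3953
3: (107−1)·2010.72² = 106·4042994.9184 = 428557461.3504
Numerator = 626810751.8082; denominator = Σ(nₕ−1) = 268.
s²ₚ = 626810751.8082/268 = 2338846.089... → 2338846.1.

2338846.1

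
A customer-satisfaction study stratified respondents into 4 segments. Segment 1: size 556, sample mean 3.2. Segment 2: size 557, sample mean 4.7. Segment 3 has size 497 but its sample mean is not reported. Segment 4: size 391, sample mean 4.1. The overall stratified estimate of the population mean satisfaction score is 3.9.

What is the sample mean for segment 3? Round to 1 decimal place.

3.6

Σ Nₕx̄ₕ = N·μ, so 497·x̄_3 = 2001·3.9 − (556·3.2 + 557·4.7 + 391·4.1).
= 7803.9 − 6000.2 = 1803.7.
x̄_3 = 1803.7 / 497 = 3.629... → 3.6.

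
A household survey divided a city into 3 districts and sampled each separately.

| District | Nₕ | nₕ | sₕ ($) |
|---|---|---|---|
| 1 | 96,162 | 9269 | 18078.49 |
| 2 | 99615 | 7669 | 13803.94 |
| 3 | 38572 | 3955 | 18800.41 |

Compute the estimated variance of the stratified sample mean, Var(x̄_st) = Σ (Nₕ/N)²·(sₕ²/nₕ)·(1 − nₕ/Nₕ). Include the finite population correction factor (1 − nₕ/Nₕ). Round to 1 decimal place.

N = 234349; Wₕ = Nₕ/N.
district 1: (96162/234349)²·18078.49²/9269·(1 − 9269/96162) = 5364.7995
district 2: (99615/234349)²·13803.94²/7669·(1 − 7669/99615) = 4143.7997
district 3: (38572/234349)²·18800.41²/3955·(1 − 3955/38572) = 2172.8189
Sum = 11681.4181 → 11681.4.

11681.4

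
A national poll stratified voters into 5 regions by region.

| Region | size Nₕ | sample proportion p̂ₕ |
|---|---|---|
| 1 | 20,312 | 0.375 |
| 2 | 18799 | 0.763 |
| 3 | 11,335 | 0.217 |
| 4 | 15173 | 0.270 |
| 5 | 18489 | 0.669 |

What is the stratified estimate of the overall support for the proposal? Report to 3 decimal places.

N = 20312 + 18799 + 11335 + 15173 + 18489 = 84108.
Overall proportion = Σ (Nₕ/N)·p̂ₕ.
Σ Nₕp̂ₕ = 7617 + 14343.637 + 2459.695 + 4096.71 + 12369.141 = 40886.183.
40886.183 / 84108 = 0.48612... → 0.486.

0.486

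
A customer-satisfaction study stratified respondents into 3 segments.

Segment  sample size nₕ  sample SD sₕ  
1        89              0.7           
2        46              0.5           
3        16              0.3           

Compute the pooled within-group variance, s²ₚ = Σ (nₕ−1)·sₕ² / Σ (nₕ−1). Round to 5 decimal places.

0.37649

1: (89−1)·0.7² = 88·0.49 = 43.12
2: (46−1)·0.5² = 45·0.25 = 11.25
3: (16−1)·0.3² = 15·0.09 = 1.35
Numerator = 55.72; denominator = Σ(nₕ−1) = 148.
s²ₚ = 55.72/148 = 0.3764865... → 0.37649.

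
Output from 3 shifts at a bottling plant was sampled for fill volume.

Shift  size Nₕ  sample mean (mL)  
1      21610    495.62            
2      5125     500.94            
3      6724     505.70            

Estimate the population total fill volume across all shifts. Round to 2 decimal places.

16677992.50

Population total = Σ Nₕ·x̄ₕ (each stratum's size times its mean).
21610·495.62 + 5125·500.94 + 6724·505.70 = 10710348.2 + 2567317.5 + 3400326.8 = 16677992.50.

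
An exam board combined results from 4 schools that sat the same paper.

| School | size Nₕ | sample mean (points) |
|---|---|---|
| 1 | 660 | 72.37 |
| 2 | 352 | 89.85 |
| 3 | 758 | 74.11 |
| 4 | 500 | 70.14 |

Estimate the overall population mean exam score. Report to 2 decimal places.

75.17

N = 660 + 352 + 758 + 500 = 2270.
The stratified mean weights each stratum mean by its population share Nₕ/N.
Σ Nₕx̄ₕ = 660·72.37 + 352·89.85 + 758·74.11 + 500·70.14 = 47764.2 + 31627.2 + 56175.38 + 35070 = 170636.78.
Divide by N: 170636.78 / 2270 = 75.1704... → 75.17.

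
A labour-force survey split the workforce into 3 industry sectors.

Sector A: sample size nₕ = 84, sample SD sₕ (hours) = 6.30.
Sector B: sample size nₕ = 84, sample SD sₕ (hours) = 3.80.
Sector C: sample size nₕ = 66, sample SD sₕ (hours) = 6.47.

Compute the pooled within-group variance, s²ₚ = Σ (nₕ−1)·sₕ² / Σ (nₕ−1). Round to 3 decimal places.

A: (84−1)·6.30² = 83·39.69 = 3294.27
B: (84−1)·3.80² = 83·14.44 = 1198.52
C: (66−1)·6.47² = 65·41.8609 = 2720.9585
Numerator = 7213.7485; denominator = Σ(nₕ−1) = 231.
s²ₚ = 7213.7485/231 = 31.22835... → 31.228.

31.228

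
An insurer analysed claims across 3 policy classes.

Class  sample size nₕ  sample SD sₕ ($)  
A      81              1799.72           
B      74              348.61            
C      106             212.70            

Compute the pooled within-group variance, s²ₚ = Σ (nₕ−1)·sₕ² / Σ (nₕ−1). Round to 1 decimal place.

1057136.9

A: (81−1)·1799.72² = 80·3238992.0784 = 259119366.272
B: (74−1)·348.61² = 73·121528.9321 = 8871612.0433
C: (106−1)·212.70² = 105·45241.29 = 4750335.45
Numerator = 272741313.7653; denominator = Σ(nₕ−1) = 258.
s²ₚ = 272741313.7653/258 = 1057136.875... → 1057136.9.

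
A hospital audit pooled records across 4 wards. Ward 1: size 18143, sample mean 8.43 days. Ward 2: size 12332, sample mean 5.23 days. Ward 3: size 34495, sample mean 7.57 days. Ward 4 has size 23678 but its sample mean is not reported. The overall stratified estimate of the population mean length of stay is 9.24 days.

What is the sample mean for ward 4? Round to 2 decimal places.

N = 18143 + 12332 + 34495 + 23678 = 88648.
Overall total = μ·N = 9.24·88648 = 819107.52.
Subtract the known strata: 18143·8.43 + 12332·5.23 + 34495·7.57 = 478569.
Remaining total for ward 4: 819107.52 − 478569 = 340538.52.
Divide by its size: 340538.52 / 23678 = 14.3821... → 14.38.

14.38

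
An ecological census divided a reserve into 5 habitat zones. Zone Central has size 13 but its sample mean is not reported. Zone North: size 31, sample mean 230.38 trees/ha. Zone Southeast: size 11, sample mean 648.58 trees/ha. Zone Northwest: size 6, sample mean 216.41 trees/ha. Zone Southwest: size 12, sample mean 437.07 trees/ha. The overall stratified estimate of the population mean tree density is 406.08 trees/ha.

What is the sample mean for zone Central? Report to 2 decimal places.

678.80

Σ Nₕx̄ₕ = N·μ, so 13·x̄_Central = 73·406.08 − (31·230.38 + 11·648.58 + 6·216.41 + 12·437.07).
= 29643.84 − 20819.46 = 8824.38.
x̄_Central = 8824.38 / 13 = 678.7985... → 678.80.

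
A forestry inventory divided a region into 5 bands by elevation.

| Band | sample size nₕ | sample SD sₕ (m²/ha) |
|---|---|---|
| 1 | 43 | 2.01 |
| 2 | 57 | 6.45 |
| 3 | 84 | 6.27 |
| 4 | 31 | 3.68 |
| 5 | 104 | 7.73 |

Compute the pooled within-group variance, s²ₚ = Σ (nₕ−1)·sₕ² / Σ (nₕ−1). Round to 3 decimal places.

Degrees of freedom: 42 + 56 + 83 + 30 + 103 = 314.
Σ(nₕ−1)sₕ² = 42·4.0401 + 56·41.6025 + 83·39.3129 + 30·13.5424 + 103·59.7529 = 12323.2156.
s²ₚ = 12323.2156 / 314 = 39.24591... → 39.246.

39.246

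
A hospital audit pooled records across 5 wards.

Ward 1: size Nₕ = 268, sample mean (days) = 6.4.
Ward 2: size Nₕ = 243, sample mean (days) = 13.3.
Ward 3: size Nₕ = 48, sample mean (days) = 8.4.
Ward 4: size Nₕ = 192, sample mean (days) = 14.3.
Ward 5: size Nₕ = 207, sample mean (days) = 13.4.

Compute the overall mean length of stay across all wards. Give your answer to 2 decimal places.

N = 268 + 243 + 48 + 192 + 207 = 958.
Weight each subgroup mean by Nₕ/N and sum.
Σ Nₕx̄ₕ = 268·6.4 + 243·13.3 + 48·8.4 + 192·14.3 + 207·13.4 = 1715.2 + 3231.9 + 403.2 + 2745.6 + 2773.8 = 10869.7.
Divide by N: 10869.7 / 958 = 11.3462... → 11.35.

11.35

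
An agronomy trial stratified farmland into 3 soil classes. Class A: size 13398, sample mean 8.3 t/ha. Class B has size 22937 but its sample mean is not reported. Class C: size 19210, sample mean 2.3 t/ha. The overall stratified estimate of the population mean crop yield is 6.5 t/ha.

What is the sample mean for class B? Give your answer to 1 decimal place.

N = 13398 + 22937 + 19210 = 55545.
Overall total = μ·N = 6.5·55545 = 361042.5.
Subtract the known strata: 13398·8.3 + 19210·2.3 = 155386.4.
Remaining total for class B: 361042.5 − 155386.4 = 205656.1.
Divide by its size: 205656.1 / 22937 = 8.966... → 9.0.

9.0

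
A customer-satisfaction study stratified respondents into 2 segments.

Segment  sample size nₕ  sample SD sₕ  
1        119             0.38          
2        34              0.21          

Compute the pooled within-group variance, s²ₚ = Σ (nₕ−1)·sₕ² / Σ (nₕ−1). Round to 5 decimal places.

Degrees of freedom: 118 + 33 = 151.
Σ(nₕ−1)sₕ² = 118·0.1444 + 33·0.0441 = 18.4945.
s²ₚ = 18.4945 / 151 = 0.1224801... → 0.12248.

0.12248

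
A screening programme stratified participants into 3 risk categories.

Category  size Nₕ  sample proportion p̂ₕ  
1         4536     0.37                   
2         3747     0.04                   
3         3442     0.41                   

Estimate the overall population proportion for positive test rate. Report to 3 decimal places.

0.276

N = 4536 + 3747 + 3442 = 11725.
Overall proportion = Σ (Nₕ/N)·p̂ₕ.
Σ Nₕp̂ₕ = 1678.32 + 149.88 + 1411.22 = 3239.42.
3239.42 / 11725 = 0.27628... → 0.276.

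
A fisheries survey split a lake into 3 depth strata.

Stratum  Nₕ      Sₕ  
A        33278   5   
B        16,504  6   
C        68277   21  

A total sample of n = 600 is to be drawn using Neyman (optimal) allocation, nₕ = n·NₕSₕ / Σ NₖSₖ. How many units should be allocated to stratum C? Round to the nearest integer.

506

A: NₕSₕ = 33278·5 = 166390
B: NₕSₕ = 16504·6 = 99024
C: NₕSₕ = 68277·21 = 1433817
Σ NₕSₕ = 1699231.
n_C = 600·1433817/1699231 = 506.282... → 506.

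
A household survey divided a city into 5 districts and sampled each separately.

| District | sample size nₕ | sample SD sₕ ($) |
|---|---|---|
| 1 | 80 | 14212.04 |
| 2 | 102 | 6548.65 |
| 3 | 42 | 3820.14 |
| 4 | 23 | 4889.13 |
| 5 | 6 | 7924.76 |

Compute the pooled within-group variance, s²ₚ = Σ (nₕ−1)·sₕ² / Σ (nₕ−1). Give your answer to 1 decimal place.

1: (80−1)·14212.04² = 79·201982080.9616 = 15956584395.9664
2: (102−1)·6548.65² = 101·42884816.8225 = 4331366499.0725
3: (42−1)·3820.14² = 41·14593469.6196 = 598332254.4036
4: (23−1)·4889.13² = 22·23903592.1569 = 525879027.4518
5: (6−1)·7924.76² = 5·62801821.0576 = 314009105.288
Numerator = 21726171282.1823; denominator = Σ(nₕ−1) = 248.
s²ₚ = 21726171282.1823/248 = 87605529.364... → 87605529.4.

87605529.4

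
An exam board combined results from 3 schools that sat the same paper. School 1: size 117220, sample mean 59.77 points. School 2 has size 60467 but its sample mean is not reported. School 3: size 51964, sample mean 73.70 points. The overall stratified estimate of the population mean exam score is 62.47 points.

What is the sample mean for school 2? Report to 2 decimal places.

58.05

N = 117220 + 60467 + 51964 = 229651.
Overall total = μ·N = 62.47·229651 = 14346297.97.
Subtract the known strata: 117220·59.77 + 51964·73.70 = 10835986.2.
Remaining total for school 2: 14346297.97 − 10835986.2 = 3510311.77.
Divide by its size: 3510311.77 / 60467 = 58.0533... → 58.05.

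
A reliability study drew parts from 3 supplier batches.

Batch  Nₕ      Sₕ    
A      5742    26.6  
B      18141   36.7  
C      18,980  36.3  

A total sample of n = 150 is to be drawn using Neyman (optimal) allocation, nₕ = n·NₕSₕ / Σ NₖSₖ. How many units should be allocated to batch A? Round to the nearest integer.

A: NₕSₕ = 5742·26.6 = 152737.2
B: NₕSₕ = 18141·36.7 = 665774.7
C: NₕSₕ = 18980·36.3 = 688974
Σ NₕSₕ = 1507485.9.
n_A = 150·152737.2/1507485.9 = 15.198... → 15.

15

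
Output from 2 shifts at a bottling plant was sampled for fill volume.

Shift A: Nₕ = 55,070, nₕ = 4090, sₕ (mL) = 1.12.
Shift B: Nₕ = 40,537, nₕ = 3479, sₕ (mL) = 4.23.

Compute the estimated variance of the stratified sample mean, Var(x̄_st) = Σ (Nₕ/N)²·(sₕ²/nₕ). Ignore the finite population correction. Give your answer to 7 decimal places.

0.0010263

N = 95607; Wₕ = Nₕ/N.
shift A: (55070/95607)²·1.12²/4090 = 0.0001017568
shift B: (40537/95607)²·4.23²/3479 = 0.0009245920
Sum = 0.0010263488 → 0.0010263.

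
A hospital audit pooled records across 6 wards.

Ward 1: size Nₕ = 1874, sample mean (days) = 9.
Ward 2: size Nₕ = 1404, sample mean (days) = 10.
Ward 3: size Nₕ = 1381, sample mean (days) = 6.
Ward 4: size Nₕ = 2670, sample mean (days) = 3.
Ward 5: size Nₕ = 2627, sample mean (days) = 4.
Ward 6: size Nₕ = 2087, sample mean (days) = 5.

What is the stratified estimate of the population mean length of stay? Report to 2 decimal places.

5.66

x̄_st = (Σ Nₕx̄ₕ) / (Σ Nₕ) = (1874·9 + 1404·10 + 1381·6 + 2670·3 + 2627·4 + 2087·5) / 12043
= 68145 / 12043 = 5.6585... → 5.66.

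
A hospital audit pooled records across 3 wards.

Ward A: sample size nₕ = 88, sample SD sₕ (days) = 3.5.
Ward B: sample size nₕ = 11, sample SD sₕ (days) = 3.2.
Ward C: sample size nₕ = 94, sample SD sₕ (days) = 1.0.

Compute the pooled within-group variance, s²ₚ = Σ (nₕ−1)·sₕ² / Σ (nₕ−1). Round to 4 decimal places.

6.6376

Degrees of freedom: 87 + 10 + 93 = 190.
Σ(nₕ−1)sₕ² = 87·12.25 + 10·10.24 + 93·1 = 1261.15.
s²ₚ = 1261.15 / 190 = 6.637632... → 6.6376.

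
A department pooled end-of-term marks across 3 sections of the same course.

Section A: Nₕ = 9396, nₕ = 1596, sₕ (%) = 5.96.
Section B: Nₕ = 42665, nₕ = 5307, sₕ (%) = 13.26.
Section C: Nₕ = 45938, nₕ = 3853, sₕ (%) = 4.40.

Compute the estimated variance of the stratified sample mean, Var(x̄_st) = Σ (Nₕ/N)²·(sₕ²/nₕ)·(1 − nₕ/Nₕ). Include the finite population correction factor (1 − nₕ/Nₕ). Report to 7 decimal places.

0.0066799

N = 97999; Wₕ = Nₕ/N.
section A: (9396/97999)²·5.96²/1596·(1 − 1596/9396) = 0.0001698455
section B: (42665/97999)²·13.26²/5307·(1 − 5307/42665) = 0.0054985736
section C: (45938/97999)²·4.40²/3853·(1 − 3853/45938) = 0.0010114920
Sum = 0.0066799111 → 0.0066799.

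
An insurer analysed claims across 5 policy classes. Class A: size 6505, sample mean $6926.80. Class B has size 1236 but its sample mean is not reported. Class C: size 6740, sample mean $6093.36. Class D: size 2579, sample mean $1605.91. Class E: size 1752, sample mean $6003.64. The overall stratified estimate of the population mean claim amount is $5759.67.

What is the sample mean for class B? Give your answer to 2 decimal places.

N = 6505 + 1236 + 6740 + 2579 + 1752 = 18812.
Overall total = μ·N = 5759.67·18812 = 108350912.04.
Subtract the known strata: 6505·6926.80 + 6740·6093.36 + 2579·1605.91 + 1752·6003.64 = 100788099.57.
Remaining total for class B: 108350912.04 − 100788099.57 = 7562812.47.
Divide by its size: 7562812.47 / 1236 = 6118.7803... → 6118.78.

6118.78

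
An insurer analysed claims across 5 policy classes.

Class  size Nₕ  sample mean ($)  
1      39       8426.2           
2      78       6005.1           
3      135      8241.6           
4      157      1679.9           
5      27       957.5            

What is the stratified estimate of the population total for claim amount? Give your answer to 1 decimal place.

1: 39·8426.2 = 328621.8
2: 78·6005.1 = 468397.8
3: 135·8241.6 = 1112616
4: 157·1679.9 = 263744.3
5: 27·957.5 = 25852.5
τ̂ = Σ Nₕx̄ₕ = 2199232.4.

2199232.4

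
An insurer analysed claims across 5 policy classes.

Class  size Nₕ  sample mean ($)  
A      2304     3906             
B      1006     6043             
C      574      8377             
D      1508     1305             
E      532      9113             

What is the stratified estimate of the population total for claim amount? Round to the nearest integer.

A: 2304·3906 = 8999424
B: 1006·6043 = 6079258
C: 574·8377 = 4808398
D: 1508·1305 = 1967940
E: 532·9113 = 4848116
τ̂ = Σ Nₕx̄ₕ = 26703136.

26703136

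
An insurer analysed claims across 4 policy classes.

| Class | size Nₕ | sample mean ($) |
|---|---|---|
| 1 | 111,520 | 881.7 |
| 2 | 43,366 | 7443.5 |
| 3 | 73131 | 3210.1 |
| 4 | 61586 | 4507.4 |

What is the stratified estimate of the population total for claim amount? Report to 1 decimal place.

933472564.5

Estimate total by summing Nₕ·x̄ₕ over strata.
111520·881.7 + 43366·7443.5 + 73131·3210.1 + 61586·4507.4 = 98327184 + 322794821 + 234757823.1 + 277592736.4 = 933472564.5.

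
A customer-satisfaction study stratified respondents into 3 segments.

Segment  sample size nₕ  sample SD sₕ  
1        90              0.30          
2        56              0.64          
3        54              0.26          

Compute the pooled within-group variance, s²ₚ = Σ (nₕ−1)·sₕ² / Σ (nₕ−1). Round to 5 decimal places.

1: (90−1)·0.30² = 89·0.09 = 8.01
2: (56−1)·0.64² = 55·0.4096 = 22.528
3: (54−1)·0.26² = 53·0.0676 = 3.5828
Numerator = 34.1208; denominator = Σ(nₕ−1) = 197.
s²ₚ = 34.1208/197 = 0.1732020... → 0.17320.

0.17320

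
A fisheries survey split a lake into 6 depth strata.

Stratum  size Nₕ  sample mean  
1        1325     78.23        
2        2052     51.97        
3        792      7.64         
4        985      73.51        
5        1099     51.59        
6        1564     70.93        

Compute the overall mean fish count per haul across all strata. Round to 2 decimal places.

N = 1325 + 2052 + 792 + 985 + 1099 + 1564 = 7817.
The stratified mean weights each stratum mean by its population share Nₕ/N.
Σ Nₕx̄ₕ = 1325·78.23 + 2052·51.97 + 792·7.64 + 985·73.51 + 1099·51.59 + 1564·70.93 = 103654.75 + 106642.44 + 6050.88 + 72407.35 + 56697.41 + 110934.52 = 456387.35.
Divide by N: 456387.35 / 7817 = 58.3840... → 58.38.

58.38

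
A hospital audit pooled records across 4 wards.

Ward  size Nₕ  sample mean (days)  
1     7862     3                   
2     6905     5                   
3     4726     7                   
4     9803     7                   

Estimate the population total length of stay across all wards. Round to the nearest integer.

159814

1: 7862·3 = 23586
2: 6905·5 = 34525
3: 4726·7 = 33082
4: 9803·7 = 68621
τ̂ = Σ Nₕx̄ₕ = 159814.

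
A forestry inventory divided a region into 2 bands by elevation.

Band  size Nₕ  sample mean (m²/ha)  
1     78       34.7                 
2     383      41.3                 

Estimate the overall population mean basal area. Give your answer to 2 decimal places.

x̄_st = (Σ Nₕx̄ₕ) / (Σ Nₕ) = (78·34.7 + 383·41.3) / 461
= 18524.5 / 461 = 40.1833... → 40.18.

40.18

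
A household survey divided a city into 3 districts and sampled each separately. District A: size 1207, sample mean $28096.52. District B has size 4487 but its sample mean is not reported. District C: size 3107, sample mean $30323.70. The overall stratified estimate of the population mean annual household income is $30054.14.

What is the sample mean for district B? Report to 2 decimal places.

Σ Nₕx̄ₕ = N·μ, so 4487·x̄_B = 8801·30054.14 − (1207·28096.52 + 3107·30323.70).
= 264506486.14 − 128128235.54 = 136378250.6.
x̄_B = 136378250.6 / 4487 = 30394.0830... → 30394.08.

30394.08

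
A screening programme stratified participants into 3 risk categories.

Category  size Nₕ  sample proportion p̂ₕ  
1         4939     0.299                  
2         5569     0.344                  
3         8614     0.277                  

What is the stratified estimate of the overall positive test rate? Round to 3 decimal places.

0.302

N = 4939 + 5569 + 8614 = 19122.
Overall proportion = Σ (Nₕ/N)·p̂ₕ.
Σ Nₕp̂ₕ = 1476.761 + 1915.736 + 2386.078 = 5778.575.
5778.575 / 19122 = 0.30220... → 0.302.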